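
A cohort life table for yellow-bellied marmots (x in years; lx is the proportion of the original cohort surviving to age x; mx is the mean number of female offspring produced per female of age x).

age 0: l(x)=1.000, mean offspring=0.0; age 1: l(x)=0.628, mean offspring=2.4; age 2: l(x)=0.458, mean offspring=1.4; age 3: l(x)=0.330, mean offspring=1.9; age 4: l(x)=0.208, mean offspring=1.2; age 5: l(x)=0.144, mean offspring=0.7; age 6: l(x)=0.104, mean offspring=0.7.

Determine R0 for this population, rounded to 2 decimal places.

lx·mx by age: 0, 1.5072, 0.6412, 0.627, 0.2496, 0.1008, 0.0728
R0 = Σ lx·mx = 3.1986 → 3.20

3.20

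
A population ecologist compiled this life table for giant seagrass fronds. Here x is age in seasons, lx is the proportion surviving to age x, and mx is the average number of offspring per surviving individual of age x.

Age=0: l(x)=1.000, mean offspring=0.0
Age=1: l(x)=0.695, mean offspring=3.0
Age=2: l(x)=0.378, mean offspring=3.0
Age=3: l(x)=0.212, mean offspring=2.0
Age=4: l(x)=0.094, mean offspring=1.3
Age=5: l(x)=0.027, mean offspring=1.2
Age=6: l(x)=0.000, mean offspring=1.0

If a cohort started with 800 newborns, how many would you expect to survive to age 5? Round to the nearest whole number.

22

Expected survivors = N0 · l_5 = 800 × 0.027 = 21.6 → 22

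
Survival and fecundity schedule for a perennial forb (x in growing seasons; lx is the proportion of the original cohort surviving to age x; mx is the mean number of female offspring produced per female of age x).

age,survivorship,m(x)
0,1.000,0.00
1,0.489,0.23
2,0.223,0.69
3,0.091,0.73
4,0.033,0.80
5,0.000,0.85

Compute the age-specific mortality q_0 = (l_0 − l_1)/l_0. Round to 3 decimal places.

q_0 = (l_0 − l_1) / l_0 = (1 − 0.489) / 1
     = 0.511 / 1 = 0.511 → 0.511

0.511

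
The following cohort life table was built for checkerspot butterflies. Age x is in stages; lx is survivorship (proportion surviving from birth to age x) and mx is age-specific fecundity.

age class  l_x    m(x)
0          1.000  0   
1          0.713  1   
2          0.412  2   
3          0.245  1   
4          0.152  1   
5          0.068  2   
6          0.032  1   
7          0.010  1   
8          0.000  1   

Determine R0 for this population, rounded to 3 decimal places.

lx·mx by age: 0, 0.713, 0.824, 0.245, 0.152, 0.136, 0.032, 0.01, 0
R0 = Σ lx·mx = 2.112 → 2.112

2.112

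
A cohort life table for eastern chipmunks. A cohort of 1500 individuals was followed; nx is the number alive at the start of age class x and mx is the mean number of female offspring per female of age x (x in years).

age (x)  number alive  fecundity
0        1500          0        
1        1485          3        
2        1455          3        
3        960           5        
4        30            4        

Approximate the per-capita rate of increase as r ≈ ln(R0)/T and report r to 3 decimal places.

lx = nx/n0 = nx/1500: 1, 0.99, 0.97, 0.64, 0.02
R0 = Σ lx·mx = 0 + 2.97 + 2.91 + 3.2 + 0.08 = 9.16
Σ x·lx·mx = 18.71; T = 18.71/9.16 = 2.04258…
r ≈ ln(R0)/T = ln(9.16)/2.04258… = 1.08434… → 1.084

1.084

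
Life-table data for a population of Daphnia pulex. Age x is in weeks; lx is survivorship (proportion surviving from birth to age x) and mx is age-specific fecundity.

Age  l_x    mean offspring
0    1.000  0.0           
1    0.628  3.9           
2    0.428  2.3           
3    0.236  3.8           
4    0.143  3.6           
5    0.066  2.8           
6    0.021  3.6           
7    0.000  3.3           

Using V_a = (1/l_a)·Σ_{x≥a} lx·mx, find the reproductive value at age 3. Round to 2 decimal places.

7.08

lx·mx for x ≥ 3: 0.8968, 0.5148, 0.1848, 0.0756, 0 → sum = 1.672
V_3 = 1.672 / l_3 = 1.672 / 0.236 = 7.084746… → 7.08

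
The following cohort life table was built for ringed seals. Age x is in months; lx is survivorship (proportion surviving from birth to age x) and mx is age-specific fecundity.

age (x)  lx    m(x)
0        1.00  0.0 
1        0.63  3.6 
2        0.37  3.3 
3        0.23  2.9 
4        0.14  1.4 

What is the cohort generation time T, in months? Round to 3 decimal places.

1.722

lx·mx: 0, 2.268, 1.221, 0.667, 0.196 → R0 = 4.352
x·lx·mx: 0, 2.268, 2.442, 2.001, 0.784 → Σ = 7.495
T = 7.495 / 4.352 = 1.722197… → 1.722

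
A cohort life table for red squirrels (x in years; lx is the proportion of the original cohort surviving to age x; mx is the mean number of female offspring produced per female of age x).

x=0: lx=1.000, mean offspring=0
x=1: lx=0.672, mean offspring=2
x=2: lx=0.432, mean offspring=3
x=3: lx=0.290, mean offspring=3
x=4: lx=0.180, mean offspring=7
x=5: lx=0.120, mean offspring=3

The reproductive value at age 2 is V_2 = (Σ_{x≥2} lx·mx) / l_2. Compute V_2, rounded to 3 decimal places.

lx·mx for x ≥ 2: 1.296, 0.87, 1.26, 0.36 → sum = 3.786
V_2 = 3.786 / l_2 = 3.786 / 0.432 = 8.763889… → 8.764

8.764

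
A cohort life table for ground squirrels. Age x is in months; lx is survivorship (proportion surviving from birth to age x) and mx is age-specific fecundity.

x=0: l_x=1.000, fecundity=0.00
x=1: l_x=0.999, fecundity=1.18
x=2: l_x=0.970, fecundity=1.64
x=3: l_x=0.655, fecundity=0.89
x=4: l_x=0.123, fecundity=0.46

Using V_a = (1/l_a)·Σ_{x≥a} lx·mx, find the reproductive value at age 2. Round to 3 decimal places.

2.299

lx·mx for x ≥ 2: 1.5908, 0.58295, 0.05658 → sum = 2.23033
V_2 = 2.23033 / l_2 = 2.23033 / 0.97 = 2.299309… → 2.299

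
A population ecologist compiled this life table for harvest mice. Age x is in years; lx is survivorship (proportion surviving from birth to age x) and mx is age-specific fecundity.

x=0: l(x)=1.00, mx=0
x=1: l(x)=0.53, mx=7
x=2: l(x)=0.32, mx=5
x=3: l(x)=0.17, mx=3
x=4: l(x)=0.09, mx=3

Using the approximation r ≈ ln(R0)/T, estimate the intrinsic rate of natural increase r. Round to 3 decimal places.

1.156

R0 = Σ lx·mx = 0 + 3.71 + 1.6 + 0.51 + 0.27 = 6.09
Σ x·lx·mx = 9.52; T = 9.52/6.09 = 1.56322…
r ≈ ln(R0)/T = ln(6.09)/1.56322… = 1.15572… → 1.156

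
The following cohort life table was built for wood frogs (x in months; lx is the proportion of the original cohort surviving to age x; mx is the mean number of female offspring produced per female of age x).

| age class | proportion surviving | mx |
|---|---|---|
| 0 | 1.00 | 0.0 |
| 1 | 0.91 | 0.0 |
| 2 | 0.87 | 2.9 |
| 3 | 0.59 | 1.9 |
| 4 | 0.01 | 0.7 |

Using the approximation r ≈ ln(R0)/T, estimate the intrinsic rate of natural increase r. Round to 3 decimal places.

0.560

R0 = Σ lx·mx = 0 + 0 + 2.523 + 1.121 + 0.007 = 3.651
Σ x·lx·mx = 8.437; T = 8.437/3.651 = 2.31087…
r ≈ ln(R0)/T = ln(3.651)/2.31087… = 0.56039… → 0.560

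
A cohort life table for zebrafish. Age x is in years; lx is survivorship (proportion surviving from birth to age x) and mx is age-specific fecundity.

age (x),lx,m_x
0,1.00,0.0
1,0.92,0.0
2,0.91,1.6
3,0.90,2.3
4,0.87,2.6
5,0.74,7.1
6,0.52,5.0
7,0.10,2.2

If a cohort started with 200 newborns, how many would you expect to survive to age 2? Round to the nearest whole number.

Expected survivors = N0 · l_2 = 200 × 0.91 = 182 → 182

182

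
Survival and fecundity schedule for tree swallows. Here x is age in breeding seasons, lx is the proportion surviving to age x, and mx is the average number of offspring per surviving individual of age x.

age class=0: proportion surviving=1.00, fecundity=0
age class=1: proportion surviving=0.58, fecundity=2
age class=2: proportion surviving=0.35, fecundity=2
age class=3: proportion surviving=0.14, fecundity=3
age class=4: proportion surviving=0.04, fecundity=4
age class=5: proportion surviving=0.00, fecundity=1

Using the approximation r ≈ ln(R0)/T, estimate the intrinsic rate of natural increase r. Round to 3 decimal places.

R0 = Σ lx·mx = 0 + 1.16 + 0.7 + 0.42 + 0.16 + 0 = 2.44
Σ x·lx·mx = 4.46; T = 4.46/2.44 = 1.82787…
r ≈ ln(R0)/T = ln(2.44)/1.82787… = 0.488… → 0.488

0.488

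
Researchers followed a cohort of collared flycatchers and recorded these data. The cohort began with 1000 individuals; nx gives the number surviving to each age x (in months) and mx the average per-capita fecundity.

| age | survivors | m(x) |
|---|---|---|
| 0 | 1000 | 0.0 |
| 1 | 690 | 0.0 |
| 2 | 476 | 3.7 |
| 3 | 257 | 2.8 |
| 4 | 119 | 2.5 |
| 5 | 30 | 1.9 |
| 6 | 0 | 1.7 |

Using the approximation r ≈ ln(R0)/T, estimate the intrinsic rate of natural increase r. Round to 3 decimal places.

lx = nx/n0 = nx/1000: 1, 0.69, 0.476, 0.257, 0.119, 0.03, 0
R0 = Σ lx·mx = 0 + 0 + 1.7612 + 0.7196 + 0.2975 + 0.057 + 0 = 2.8353
Σ x·lx·mx = 7.1562; T = 7.1562/2.8353 = 2.52397…
r ≈ ln(R0)/T = ln(2.8353)/2.52397… = 0.4129… → 0.413

0.413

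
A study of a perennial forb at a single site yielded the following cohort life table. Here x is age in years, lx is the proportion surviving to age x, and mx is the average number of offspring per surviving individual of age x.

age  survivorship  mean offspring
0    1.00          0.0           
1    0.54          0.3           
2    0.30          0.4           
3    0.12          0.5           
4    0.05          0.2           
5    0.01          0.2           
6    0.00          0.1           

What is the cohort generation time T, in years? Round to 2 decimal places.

1.79

lx·mx: 0, 0.162, 0.12, 0.06, 0.01, 0.002, 0 → R0 = 0.354
x·lx·mx: 0, 0.162, 0.24, 0.18, 0.04, 0.01, 0 → Σ = 0.632
T = 0.632 / 0.354 = 1.785311… → 1.79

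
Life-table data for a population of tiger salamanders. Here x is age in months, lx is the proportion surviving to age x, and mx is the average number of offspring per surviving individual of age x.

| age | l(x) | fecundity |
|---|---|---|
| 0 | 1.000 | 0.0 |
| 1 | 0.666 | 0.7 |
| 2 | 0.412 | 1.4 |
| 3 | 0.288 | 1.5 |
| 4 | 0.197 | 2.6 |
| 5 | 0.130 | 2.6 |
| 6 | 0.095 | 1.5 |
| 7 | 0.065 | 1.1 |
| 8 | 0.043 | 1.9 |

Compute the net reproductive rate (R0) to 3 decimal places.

lx·mx by age: 0, 0.4662, 0.5768, 0.432, 0.5122, 0.338, 0.1425, 0.0715, 0.0817
R0 = Σ lx·mx = 2.6209 → 2.621

2.621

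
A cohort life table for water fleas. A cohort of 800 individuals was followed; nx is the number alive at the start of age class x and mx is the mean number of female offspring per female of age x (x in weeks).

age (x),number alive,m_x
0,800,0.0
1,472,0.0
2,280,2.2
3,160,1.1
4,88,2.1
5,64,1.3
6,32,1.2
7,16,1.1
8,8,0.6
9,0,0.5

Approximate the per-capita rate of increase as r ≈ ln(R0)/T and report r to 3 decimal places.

lx = nx/n0 = nx/800: 1, 0.59, 0.35, 0.2, 0.11, 0.08, 0.04, 0.02, 0.01, 0
R0 = Σ lx·mx = 0 + 0 + 0.77 + 0.22 + 0.231 + 0.104 + 0.048 + 0.022 + 0.006 + 0 = 1.401
Σ x·lx·mx = 4.134; T = 4.134/1.401 = 2.95075…
r ≈ ln(R0)/T = ln(1.401)/2.95075… = 0.11427… → 0.114

0.114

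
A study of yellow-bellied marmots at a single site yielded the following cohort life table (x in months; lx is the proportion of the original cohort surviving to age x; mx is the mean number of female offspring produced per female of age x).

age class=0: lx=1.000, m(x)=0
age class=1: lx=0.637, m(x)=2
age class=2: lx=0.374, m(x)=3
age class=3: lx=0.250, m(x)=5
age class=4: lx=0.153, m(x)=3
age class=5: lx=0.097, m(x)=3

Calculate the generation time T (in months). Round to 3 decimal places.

2.402

lx·mx: 0, 1.274, 1.122, 1.25, 0.459, 0.291 → R0 = 4.396
x·lx·mx: 0, 1.274, 2.244, 3.75, 1.836, 1.455 → Σ = 10.559
T = 10.559 / 4.396 = 2.401956… → 2.402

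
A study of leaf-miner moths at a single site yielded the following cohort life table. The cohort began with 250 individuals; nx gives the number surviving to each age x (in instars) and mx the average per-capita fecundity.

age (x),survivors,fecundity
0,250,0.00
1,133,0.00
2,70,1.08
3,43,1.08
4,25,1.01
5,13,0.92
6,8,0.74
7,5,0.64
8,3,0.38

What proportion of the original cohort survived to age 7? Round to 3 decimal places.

0.020

l_7 = n_7/n_0 = 5/250 = 0.02 → 0.020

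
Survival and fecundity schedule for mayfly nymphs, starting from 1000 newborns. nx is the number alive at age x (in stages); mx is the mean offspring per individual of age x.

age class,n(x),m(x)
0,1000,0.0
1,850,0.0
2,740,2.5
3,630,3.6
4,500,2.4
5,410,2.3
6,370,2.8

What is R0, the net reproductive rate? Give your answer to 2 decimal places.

lx = nx/n0 = nx/1000: 1, 0.85, 0.74, 0.63, 0.5, 0.41, 0.37
lx·mx by age: 0, 0, 1.85, 2.268, 1.2, 0.943, 1.036
R0 = Σ lx·mx = 7.297 → 7.30

7.30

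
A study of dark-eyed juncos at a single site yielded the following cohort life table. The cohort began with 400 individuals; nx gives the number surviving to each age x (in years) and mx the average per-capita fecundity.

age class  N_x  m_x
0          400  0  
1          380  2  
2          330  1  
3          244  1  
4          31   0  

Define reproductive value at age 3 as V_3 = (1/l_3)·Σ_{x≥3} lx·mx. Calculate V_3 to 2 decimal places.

1.00

lx = nx/n0 = nx/400: 1, 0.95, 0.825, 0.61, 0.0775
lx·mx for x ≥ 3: 0.61, 0 → sum = 0.61
V_3 = 0.61 / l_3 = 0.61 / 0.61 = 1 → 1.00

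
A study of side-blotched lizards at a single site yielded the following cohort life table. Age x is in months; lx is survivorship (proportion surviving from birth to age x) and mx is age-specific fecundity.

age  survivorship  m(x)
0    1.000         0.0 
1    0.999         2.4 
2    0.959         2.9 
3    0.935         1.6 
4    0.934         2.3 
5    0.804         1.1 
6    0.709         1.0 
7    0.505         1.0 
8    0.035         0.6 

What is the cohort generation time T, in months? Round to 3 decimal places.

lx·mx: 0, 2.3976, 2.7811, 1.496, 2.1482, 0.8844, 0.709, 0.505, 0.021 → R0 = 10.9423
x·lx·mx: 0, 2.3976, 5.5622, 4.488, 8.5928, 4.422, 4.254, 3.535, 0.168 → Σ = 33.4196
T = 33.4196 / 10.9423 = 3.054166… → 3.054

3.054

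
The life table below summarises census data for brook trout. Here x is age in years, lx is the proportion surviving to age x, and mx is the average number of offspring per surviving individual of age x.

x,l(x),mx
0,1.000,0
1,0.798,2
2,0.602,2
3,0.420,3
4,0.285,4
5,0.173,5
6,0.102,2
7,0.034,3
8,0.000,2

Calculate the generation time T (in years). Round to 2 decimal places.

lx·mx: 0, 1.596, 1.204, 1.26, 1.14, 0.865, 0.204, 0.102, 0 → R0 = 6.371
x·lx·mx: 0, 1.596, 2.408, 3.78, 4.56, 4.325, 1.224, 0.714, 0 → Σ = 18.607
T = 18.607 / 6.371 = 2.920578… → 2.92

2.92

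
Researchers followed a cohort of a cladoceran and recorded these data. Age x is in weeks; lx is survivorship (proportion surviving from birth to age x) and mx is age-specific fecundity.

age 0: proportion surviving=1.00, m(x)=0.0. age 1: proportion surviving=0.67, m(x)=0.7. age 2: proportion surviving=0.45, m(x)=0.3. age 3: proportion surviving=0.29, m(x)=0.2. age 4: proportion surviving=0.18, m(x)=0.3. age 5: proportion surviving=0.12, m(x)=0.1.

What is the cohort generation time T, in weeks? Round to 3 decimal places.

lx·mx: 0, 0.469, 0.135, 0.058, 0.054, 0.012 → R0 = 0.728
x·lx·mx: 0, 0.469, 0.27, 0.174, 0.216, 0.06 → Σ = 1.189
T = 1.189 / 0.728 = 1.633242… → 1.633

1.633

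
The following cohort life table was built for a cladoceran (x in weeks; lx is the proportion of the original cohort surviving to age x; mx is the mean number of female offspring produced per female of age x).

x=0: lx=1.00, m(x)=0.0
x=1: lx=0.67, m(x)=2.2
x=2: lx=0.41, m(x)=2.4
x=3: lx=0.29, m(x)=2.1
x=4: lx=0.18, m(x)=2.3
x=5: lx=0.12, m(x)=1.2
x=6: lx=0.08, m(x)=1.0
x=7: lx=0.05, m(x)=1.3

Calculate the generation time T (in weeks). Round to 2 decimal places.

2.28

lx·mx: 0, 1.474, 0.984, 0.609, 0.414, 0.144, 0.08, 0.065 → R0 = 3.77
x·lx·mx: 0, 1.474, 1.968, 1.827, 1.656, 0.72, 0.48, 0.455 → Σ = 8.58
T = 8.58 / 3.77 = 2.275862… → 2.28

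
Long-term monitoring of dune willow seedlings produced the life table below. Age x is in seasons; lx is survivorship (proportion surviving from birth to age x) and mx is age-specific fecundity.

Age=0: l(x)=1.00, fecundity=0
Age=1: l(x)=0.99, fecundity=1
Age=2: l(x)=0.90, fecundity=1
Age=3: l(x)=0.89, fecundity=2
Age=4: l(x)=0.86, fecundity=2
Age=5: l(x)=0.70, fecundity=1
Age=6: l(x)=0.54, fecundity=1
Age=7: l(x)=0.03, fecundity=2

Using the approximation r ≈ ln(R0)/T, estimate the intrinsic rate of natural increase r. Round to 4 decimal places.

R0 = Σ lx·mx = 0 + 0.99 + 0.9 + 1.78 + 1.72 + 0.7 + 0.54 + 0.06 = 6.69
Σ x·lx·mx = 22.17; T = 22.17/6.69 = 3.3139…
r ≈ ln(R0)/T = ln(6.69)/3.3139… = 0.573528… → 0.5735

0.5735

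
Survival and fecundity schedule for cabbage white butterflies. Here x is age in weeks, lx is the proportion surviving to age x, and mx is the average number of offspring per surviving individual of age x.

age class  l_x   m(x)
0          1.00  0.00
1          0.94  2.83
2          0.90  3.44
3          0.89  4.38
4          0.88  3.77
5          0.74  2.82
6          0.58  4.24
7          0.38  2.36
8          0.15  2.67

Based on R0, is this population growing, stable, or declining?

R0 = Σ lx·mx = 0 + 2.6602 + 3.096 + 3.8982 + 3.3176 + 2.0868 + 2.4592 + 0.8968 + 0.4005 = 18.8153
R0 > 1, so the population is growing.

growing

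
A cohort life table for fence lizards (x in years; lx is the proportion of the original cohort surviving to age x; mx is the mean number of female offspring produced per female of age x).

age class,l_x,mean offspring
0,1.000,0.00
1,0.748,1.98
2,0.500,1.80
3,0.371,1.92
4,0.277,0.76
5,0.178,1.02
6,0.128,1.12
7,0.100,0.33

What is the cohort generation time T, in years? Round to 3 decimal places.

lx·mx: 0, 1.48104, 0.9, 0.71232, 0.21052, 0.18156, 0.14336, 0.033 → R0 = 3.6618
x·lx·mx: 0, 1.48104, 1.8, 2.13696, 0.84208, 0.9078, 0.86016, 0.231 → Σ = 8.25904
T = 8.25904 / 3.6618 = 2.255459… → 2.255

2.255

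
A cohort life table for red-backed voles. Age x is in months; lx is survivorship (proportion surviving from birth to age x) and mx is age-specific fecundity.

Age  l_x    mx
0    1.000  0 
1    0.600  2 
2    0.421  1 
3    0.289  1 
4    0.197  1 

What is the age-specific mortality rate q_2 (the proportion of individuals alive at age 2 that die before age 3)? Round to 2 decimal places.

q_2 = (l_2 − l_3) / l_2 = (0.421 − 0.289) / 0.421
     = 0.132 / 0.421 = 0.313539… → 0.31

0.31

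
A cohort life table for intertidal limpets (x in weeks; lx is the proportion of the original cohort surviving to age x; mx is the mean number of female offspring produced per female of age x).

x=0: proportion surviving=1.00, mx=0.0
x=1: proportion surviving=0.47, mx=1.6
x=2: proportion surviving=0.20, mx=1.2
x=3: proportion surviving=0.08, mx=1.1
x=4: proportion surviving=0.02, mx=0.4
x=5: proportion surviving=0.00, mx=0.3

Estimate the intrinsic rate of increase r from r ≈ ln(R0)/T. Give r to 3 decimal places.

0.060

R0 = Σ lx·mx = 0 + 0.752 + 0.24 + 0.088 + 0.008 + 0 = 1.088
Σ x·lx·mx = 1.528; T = 1.528/1.088 = 1.40441…
r ≈ ln(R0)/T = ln(1.088)/1.40441… = 0.06005… → 0.060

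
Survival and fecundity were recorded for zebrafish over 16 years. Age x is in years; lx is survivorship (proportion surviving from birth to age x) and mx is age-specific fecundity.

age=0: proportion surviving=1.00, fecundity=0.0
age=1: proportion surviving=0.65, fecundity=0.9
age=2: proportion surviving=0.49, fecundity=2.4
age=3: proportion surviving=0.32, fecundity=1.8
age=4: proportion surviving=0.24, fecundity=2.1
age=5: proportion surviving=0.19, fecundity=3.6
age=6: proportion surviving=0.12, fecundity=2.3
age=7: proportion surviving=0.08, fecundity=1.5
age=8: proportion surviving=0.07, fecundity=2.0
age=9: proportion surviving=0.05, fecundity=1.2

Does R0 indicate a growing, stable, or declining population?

growing

R0 = Σ lx·mx = 0 + 0.585 + 1.176 + 0.576 + 0.504 + 0.684 + 0.276 + 0.12 + 0.14 + 0.06 = 4.121
R0 > 1, so the population is growing.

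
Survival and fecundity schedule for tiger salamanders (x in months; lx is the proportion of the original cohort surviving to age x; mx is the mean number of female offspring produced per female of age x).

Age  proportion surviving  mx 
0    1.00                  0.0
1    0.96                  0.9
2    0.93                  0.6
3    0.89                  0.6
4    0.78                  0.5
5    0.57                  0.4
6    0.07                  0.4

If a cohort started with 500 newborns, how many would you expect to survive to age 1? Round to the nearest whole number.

480

Expected survivors = N0 · l_1 = 500 × 0.96 = 480 → 480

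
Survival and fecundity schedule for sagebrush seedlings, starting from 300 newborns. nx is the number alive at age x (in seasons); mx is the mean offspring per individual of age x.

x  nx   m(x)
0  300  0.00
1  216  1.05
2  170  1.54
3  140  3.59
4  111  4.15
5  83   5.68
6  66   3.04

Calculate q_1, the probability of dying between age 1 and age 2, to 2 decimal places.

lx = nx/n0 = nx/300: 1, 0.72, 0.56667…, 0.46667…, 0.37, 0.27667…, 0.22
q_1 = (l_1 − l_2) / l_1 = (0.72 − 0.566667…) / 0.72
     = 0.153333… / 0.72 = 0.212963… → 0.21

0.21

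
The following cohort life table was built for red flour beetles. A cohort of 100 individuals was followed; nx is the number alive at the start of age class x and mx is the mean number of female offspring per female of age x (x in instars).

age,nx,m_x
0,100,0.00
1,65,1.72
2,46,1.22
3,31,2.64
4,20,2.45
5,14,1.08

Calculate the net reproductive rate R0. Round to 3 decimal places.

3.139

lx = nx/n0 = nx/100: 1, 0.65, 0.46, 0.31, 0.2, 0.14
lx·mx by age: 0, 1.118, 0.5612, 0.8184, 0.49, 0.1512
R0 = Σ lx·mx = 3.1388 → 3.139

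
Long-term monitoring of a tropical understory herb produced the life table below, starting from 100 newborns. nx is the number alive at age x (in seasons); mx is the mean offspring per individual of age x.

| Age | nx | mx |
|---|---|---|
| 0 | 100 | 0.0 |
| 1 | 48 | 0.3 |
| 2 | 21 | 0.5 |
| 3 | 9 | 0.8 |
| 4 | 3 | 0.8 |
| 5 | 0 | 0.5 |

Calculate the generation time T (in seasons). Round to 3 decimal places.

lx = nx/n0 = nx/100: 1, 0.48, 0.21, 0.09, 0.03, 0
lx·mx: 0, 0.144, 0.105, 0.072, 0.024, 0 → R0 = 0.345
x·lx·mx: 0, 0.144, 0.21, 0.216, 0.096, 0 → Σ = 0.666
T = 0.666 / 0.345 = 1.930435… → 1.930

1.930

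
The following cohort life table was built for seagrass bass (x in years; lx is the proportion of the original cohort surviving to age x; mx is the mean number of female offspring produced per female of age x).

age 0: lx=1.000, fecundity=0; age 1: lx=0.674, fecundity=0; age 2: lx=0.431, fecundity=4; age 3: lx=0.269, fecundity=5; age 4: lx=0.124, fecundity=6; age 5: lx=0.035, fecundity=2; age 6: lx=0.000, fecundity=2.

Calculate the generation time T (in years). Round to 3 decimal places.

2.784

lx·mx: 0, 0, 1.724, 1.345, 0.744, 0.07, 0 → R0 = 3.883
x·lx·mx: 0, 0, 3.448, 4.035, 2.976, 0.35, 0 → Σ = 10.809
T = 10.809 / 3.883 = 2.783672… → 2.784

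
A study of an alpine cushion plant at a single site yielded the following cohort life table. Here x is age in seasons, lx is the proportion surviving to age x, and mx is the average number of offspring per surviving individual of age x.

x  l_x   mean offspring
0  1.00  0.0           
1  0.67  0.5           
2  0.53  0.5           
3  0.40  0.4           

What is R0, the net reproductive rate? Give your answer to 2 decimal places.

lx·mx by age: 0, 0.335, 0.265, 0.16
R0 = Σ lx·mx = 0.76 → 0.76

0.76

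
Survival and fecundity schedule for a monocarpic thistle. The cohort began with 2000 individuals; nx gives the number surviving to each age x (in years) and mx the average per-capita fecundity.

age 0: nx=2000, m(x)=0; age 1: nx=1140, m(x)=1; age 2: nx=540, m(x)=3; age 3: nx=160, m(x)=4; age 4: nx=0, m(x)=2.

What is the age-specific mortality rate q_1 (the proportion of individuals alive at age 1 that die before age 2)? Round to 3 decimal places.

lx = nx/n0 = nx/2000: 1, 0.57, 0.27, 0.08, 0
q_1 = (l_1 − l_2) / l_1 = (0.57 − 0.27) / 0.57
     = 0.3 / 0.57 = 0.526316… → 0.526

0.526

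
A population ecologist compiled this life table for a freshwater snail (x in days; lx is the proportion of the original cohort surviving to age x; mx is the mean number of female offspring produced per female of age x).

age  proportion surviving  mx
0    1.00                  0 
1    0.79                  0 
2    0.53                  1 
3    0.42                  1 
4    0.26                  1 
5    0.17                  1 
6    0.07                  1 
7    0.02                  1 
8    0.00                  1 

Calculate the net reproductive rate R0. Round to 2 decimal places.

1.47

lx·mx by age: 0, 0, 0.53, 0.42, 0.26, 0.17, 0.07, 0.02, 0
R0 = Σ lx·mx = 1.47 → 1.47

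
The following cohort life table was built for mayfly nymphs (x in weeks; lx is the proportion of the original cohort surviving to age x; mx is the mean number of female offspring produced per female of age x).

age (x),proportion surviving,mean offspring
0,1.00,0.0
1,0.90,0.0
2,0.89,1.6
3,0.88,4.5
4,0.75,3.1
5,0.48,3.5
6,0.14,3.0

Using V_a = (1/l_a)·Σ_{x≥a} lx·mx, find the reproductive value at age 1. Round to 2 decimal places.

lx·mx for x ≥ 1: 0, 1.424, 3.96, 2.325, 1.68, 0.42 → sum = 9.809
V_1 = 9.809 / l_1 = 9.809 / 0.9 = 10.898889… → 10.90

10.90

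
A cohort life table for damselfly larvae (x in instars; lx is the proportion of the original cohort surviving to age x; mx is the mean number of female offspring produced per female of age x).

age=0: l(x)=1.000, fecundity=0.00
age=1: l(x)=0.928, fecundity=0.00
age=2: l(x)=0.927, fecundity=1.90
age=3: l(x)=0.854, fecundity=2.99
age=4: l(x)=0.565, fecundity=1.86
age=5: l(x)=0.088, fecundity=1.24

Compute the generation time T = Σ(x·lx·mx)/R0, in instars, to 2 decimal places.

lx·mx: 0, 0, 1.7613, 2.55346, 1.0509, 0.10912 → R0 = 5.47478
x·lx·mx: 0, 0, 3.5226, 7.66038, 4.2036, 0.5456 → Σ = 15.93218
T = 15.93218 / 5.47478 = 2.910104… → 2.91

2.91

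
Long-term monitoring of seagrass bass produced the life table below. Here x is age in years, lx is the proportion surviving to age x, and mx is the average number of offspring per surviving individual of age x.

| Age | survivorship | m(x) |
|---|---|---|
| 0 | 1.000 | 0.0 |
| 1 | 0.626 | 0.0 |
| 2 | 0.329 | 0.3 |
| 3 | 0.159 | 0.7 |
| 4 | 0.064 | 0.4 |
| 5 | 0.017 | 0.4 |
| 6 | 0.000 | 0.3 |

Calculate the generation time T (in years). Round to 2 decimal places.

lx·mx: 0, 0, 0.0987, 0.1113, 0.0256, 0.0068, 0 → R0 = 0.2424
x·lx·mx: 0, 0, 0.1974, 0.3339, 0.1024, 0.034, 0 → Σ = 0.6677
T = 0.6677 / 0.2424 = 2.754538… → 2.75

2.75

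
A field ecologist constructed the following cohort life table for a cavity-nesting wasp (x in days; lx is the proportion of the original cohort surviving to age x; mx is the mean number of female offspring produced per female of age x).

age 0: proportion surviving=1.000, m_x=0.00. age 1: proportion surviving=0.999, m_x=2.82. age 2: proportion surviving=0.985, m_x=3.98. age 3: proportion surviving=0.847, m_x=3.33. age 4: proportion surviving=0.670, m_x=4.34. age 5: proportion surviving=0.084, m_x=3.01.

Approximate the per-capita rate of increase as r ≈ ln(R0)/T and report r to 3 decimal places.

1.010

R0 = Σ lx·mx = 0 + 2.81718 + 3.9203 + 2.82051 + 2.9078 + 0.25284 = 12.71863
Σ x·lx·mx = 32.01471; T = 32.01471/12.71863 = 2.51715…
r ≈ ln(R0)/T = ln(12.71863)/2.51715… = 1.0103… → 1.010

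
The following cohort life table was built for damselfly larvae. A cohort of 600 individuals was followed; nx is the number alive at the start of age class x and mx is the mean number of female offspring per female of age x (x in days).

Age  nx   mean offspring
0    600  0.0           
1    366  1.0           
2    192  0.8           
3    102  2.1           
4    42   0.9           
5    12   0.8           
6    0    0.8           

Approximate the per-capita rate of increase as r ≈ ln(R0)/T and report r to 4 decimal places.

0.1361

lx = nx/n0 = nx/600: 1, 0.61, 0.32, 0.17, 0.07, 0.02, 0
R0 = Σ lx·mx = 0 + 0.61 + 0.256 + 0.357 + 0.063 + 0.016 + 0 = 1.302
Σ x·lx·mx = 2.525; T = 2.525/1.302 = 1.93932…
r ≈ ln(R0)/T = ln(1.302)/1.93932… = 0.136079… → 0.1361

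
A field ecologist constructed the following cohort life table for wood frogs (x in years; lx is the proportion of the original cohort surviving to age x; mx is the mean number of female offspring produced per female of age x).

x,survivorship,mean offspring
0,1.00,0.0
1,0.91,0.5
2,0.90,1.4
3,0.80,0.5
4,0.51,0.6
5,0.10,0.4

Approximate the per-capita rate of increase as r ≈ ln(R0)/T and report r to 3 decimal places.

R0 = Σ lx·mx = 0 + 0.455 + 1.26 + 0.4 + 0.306 + 0.04 = 2.461
Σ x·lx·mx = 5.599; T = 5.599/2.461 = 2.27509…
r ≈ ln(R0)/T = ln(2.461)/2.27509… = 0.39584… → 0.396

0.396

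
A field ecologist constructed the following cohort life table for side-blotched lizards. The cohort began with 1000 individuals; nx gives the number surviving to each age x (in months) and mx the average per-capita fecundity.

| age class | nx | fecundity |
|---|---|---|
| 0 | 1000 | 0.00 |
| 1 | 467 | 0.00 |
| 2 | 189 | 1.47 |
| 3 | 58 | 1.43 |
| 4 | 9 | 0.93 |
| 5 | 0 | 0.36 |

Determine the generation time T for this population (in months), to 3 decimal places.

2.270

lx = nx/n0 = nx/1000: 1, 0.467, 0.189, 0.058, 0.009, 0
lx·mx: 0, 0, 0.27783, 0.08294, 0.00837, 0 → R0 = 0.36914
x·lx·mx: 0, 0, 0.55566, 0.24882, 0.03348, 0 → Σ = 0.83796
T = 0.83796 / 0.36914 = 2.270033… → 2.270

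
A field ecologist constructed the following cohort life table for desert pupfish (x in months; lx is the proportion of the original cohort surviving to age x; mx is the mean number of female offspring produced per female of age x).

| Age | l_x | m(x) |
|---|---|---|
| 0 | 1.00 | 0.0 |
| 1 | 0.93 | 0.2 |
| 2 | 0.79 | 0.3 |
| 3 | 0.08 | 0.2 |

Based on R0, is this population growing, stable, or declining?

R0 = Σ lx·mx = 0 + 0.186 + 0.237 + 0.016 = 0.439
R0 < 1, so the population is declining.

declining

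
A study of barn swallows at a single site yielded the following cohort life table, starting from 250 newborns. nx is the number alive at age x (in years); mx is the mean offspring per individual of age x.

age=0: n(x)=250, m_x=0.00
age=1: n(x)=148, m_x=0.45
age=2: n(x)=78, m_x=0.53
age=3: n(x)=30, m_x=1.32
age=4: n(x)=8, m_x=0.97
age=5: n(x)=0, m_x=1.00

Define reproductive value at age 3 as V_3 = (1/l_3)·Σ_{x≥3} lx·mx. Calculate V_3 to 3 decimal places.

1.579

lx = nx/n0 = nx/250: 1, 0.592, 0.312, 0.12, 0.032, 0
lx·mx for x ≥ 3: 0.1584, 0.03104, 0 → sum = 0.18944
V_3 = 0.18944 / l_3 = 0.18944 / 0.12 = 1.578667… → 1.579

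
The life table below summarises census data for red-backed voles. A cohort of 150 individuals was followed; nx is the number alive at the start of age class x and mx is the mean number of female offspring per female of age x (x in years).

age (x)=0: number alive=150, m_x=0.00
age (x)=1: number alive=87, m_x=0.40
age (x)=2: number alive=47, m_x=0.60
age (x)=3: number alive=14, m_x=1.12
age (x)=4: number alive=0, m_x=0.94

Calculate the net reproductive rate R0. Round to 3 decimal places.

0.525

lx = nx/n0 = nx/150: 1, 0.58, 0.31333…, 0.09333…, 0
lx·mx by age: 0, 0.232, 0.188…, 0.104533…, 0
R0 = Σ lx·mx = 0.524533… → 0.525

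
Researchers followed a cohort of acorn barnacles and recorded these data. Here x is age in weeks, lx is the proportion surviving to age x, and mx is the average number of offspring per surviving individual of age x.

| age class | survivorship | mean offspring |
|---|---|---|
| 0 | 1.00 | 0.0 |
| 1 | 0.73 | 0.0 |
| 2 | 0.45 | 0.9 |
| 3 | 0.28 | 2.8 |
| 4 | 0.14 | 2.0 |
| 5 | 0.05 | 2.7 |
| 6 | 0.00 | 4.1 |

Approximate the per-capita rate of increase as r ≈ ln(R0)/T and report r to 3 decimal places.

0.153

R0 = Σ lx·mx = 0 + 0 + 0.405 + 0.784 + 0.28 + 0.135 + 0 = 1.604
Σ x·lx·mx = 4.957; T = 4.957/1.604 = 3.0904…
r ≈ ln(R0)/T = ln(1.604)/3.0904… = 0.15289… → 0.153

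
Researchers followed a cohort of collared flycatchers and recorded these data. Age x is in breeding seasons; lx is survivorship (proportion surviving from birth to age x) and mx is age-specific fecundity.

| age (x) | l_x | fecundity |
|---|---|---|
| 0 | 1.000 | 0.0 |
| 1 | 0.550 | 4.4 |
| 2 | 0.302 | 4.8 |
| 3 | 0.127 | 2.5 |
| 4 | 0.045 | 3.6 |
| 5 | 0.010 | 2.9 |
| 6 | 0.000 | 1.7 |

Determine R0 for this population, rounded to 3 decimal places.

4.378

lx·mx by age: 0, 2.42, 1.4496, 0.3175, 0.162, 0.029, 0
R0 = Σ lx·mx = 4.3781 → 4.378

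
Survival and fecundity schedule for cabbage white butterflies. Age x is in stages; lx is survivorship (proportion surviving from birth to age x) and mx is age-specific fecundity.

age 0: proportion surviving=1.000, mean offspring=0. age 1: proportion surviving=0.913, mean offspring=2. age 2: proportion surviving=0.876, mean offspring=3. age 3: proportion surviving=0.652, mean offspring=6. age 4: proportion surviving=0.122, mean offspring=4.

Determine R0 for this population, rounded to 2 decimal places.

lx·mx by age: 0, 1.826, 2.628, 3.912, 0.488
R0 = Σ lx·mx = 8.854 → 8.85

8.85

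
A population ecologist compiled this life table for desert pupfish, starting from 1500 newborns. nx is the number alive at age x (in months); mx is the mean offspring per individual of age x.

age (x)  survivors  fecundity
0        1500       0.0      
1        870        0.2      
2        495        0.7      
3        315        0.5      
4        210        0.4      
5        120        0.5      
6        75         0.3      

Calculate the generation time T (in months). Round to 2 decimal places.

lx = nx/n0 = nx/1500: 1, 0.58, 0.33, 0.21, 0.14, 0.08, 0.05
lx·mx: 0, 0.116, 0.231, 0.105, 0.056, 0.04, 0.015 → R0 = 0.563
x·lx·mx: 0, 0.116, 0.462, 0.315, 0.224, 0.2, 0.09 → Σ = 1.407
T = 1.407 / 0.563 = 2.499112… → 2.50

2.50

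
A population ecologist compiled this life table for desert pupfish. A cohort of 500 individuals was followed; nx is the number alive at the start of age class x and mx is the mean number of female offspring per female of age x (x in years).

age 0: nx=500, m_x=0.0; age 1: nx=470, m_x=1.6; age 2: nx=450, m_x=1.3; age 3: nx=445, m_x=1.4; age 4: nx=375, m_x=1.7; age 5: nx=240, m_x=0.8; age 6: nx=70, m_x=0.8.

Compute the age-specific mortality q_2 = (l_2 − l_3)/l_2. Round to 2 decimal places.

0.01

lx = nx/n0 = nx/500: 1, 0.94, 0.9, 0.89, 0.75, 0.48, 0.14
q_2 = (l_2 − l_3) / l_2 = (0.9 − 0.89) / 0.9
     = 0.01 / 0.9 = 0.011111… → 0.01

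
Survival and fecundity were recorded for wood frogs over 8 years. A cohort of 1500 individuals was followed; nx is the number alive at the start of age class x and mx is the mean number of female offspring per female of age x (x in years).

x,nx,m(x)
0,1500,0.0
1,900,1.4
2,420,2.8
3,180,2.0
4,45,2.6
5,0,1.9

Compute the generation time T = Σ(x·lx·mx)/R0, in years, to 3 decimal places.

lx = nx/n0 = nx/1500: 1, 0.6, 0.28, 0.12, 0.03, 0
lx·mx: 0, 0.84, 0.784, 0.24, 0.078, 0 → R0 = 1.942
x·lx·mx: 0, 0.84, 1.568, 0.72, 0.312, 0 → Σ = 3.44
T = 3.44 / 1.942 = 1.77137… → 1.771

1.771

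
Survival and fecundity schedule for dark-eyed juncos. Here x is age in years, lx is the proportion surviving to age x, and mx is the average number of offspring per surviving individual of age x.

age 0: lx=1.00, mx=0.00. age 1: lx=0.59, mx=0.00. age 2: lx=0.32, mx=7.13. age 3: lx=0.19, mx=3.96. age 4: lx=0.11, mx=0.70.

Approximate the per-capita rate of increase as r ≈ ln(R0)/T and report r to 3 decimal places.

0.495

R0 = Σ lx·mx = 0 + 0 + 2.2816 + 0.7524 + 0.077 = 3.111
Σ x·lx·mx = 7.1284; T = 7.1284/3.111 = 2.29135…
r ≈ ln(R0)/T = ln(3.111)/2.29135… = 0.49532… → 0.495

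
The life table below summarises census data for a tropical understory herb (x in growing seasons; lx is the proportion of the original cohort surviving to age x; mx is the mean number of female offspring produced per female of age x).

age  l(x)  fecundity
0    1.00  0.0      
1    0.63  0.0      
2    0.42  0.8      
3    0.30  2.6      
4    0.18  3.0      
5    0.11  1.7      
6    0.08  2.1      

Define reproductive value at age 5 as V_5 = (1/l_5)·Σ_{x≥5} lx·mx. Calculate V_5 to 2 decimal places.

lx·mx for x ≥ 5: 0.187, 0.168 → sum = 0.355
V_5 = 0.355 / l_5 = 0.355 / 0.11 = 3.227273… → 3.23

3.23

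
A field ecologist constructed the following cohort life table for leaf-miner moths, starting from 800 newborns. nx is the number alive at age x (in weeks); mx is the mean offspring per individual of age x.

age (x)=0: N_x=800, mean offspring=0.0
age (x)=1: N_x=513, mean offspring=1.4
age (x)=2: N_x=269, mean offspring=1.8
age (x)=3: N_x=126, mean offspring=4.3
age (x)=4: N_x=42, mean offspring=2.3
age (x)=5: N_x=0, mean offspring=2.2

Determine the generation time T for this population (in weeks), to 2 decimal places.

lx = nx/n0 = nx/800: 1, 0.64125, 0.33625, 0.1575, 0.0525, 0
lx·mx: 0, 0.89775, 0.60525, 0.67725, 0.12075, 0 → R0 = 2.301
x·lx·mx: 0, 0.89775, 1.2105, 2.03175, 0.483, 0 → Σ = 4.623
T = 4.623 / 2.301 = 2.009126… → 2.01

2.01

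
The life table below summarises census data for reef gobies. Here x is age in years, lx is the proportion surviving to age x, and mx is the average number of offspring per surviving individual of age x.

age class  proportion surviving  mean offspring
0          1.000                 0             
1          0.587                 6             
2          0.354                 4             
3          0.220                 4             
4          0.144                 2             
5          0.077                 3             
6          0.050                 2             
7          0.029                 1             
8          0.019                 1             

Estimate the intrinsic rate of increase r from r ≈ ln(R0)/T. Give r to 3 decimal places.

R0 = Σ lx·mx = 0 + 3.522 + 1.416 + 0.88 + 0.288 + 0.231 + 0.1 + 0.029 + 0.019 = 6.485
Σ x·lx·mx = 12.256; T = 12.256/6.485 = 1.8899…
r ≈ ln(R0)/T = ln(6.485)/1.8899… = 0.9892… → 0.989

0.989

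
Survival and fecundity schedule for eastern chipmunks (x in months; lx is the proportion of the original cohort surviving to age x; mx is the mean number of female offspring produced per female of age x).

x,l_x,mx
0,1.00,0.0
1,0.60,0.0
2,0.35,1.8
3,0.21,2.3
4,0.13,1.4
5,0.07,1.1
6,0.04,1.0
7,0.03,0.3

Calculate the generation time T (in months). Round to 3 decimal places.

lx·mx: 0, 0, 0.63, 0.483, 0.182, 0.077, 0.04, 0.009 → R0 = 1.421
x·lx·mx: 0, 0, 1.26, 1.449, 0.728, 0.385, 0.24, 0.063 → Σ = 4.125
T = 4.125 / 1.421 = 2.902885… → 2.903

2.903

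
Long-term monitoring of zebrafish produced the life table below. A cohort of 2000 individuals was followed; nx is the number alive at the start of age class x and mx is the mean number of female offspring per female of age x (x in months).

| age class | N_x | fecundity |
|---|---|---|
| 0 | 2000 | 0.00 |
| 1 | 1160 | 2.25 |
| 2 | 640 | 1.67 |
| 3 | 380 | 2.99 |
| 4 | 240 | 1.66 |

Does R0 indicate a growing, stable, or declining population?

lx = nx/n0 = nx/2000: 1, 0.58, 0.32, 0.19, 0.12
R0 = Σ lx·mx = 0 + 1.305 + 0.5344 + 0.5681 + 0.1992 = 2.6067
R0 > 1, so the population is growing.

growing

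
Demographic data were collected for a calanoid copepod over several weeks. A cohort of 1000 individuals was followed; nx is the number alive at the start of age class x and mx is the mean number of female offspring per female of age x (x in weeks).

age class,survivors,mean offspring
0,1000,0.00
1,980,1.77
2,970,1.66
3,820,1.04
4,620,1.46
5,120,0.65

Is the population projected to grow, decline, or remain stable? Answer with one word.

lx = nx/n0 = nx/1000: 1, 0.98, 0.97, 0.82, 0.62, 0.12
R0 = Σ lx·mx = 0 + 1.7346 + 1.6102 + 0.8528 + 0.9052 + 0.078 = 5.1808
R0 > 1, so the population is growing.

growing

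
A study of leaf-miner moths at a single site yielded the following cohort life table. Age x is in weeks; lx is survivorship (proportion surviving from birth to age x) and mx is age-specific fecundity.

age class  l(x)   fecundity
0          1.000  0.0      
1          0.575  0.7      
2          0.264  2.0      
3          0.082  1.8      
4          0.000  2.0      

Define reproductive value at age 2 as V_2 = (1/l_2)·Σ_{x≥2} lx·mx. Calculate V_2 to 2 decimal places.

2.56

lx·mx for x ≥ 2: 0.528, 0.1476, 0 → sum = 0.6756
V_2 = 0.6756 / l_2 = 0.6756 / 0.264 = 2.559091… → 2.56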